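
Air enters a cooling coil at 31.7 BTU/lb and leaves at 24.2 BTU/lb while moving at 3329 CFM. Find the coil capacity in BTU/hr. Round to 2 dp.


Q = 4.5 * 3329 * (31.7 - 24.2) = 112353.75 BTU/hr

112353.75 BTU/hr


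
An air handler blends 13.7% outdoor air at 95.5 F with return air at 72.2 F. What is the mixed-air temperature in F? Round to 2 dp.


T_mix = 72.2 + (13.7/100)*(95.5-72.2) = 75.39 F

75.39 F


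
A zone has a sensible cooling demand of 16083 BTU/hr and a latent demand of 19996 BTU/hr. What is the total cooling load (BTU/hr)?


Qt = 16083 + 19996 = 36079 BTU/hr

36079 BTU/hr


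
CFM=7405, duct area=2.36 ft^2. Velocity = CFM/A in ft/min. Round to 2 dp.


V = 7405 / 2.36 = 3137.71 ft/min

3137.71 ft/min


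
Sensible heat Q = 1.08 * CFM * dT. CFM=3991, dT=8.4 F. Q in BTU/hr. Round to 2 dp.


Q = 1.08 * 3991 * 8.4 = 36206.35 BTU/hr

36206.35 BTU/hr


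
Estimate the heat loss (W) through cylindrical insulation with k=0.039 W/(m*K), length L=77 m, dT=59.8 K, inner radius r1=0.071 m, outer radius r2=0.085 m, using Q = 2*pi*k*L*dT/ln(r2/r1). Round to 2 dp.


Q = 2*pi*0.039*77*59.8/ln(0.085/0.071) = 6269.50 W

6269.50 W


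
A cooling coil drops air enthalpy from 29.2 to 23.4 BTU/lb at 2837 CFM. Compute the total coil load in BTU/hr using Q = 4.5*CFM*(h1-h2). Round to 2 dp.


Q = 4.5 * 2837 * (29.2 - 23.4) = 74045.70 BTU/hr

74045.70 BTU/hr


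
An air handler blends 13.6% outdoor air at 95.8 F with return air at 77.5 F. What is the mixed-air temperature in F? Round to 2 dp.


T_mix = 77.5 + (13.6/100)*(95.8-77.5) = 79.99 F

79.99 F


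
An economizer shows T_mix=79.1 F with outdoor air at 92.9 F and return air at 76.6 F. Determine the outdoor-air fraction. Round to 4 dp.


frac = (79.1 - 76.6) / (92.9 - 76.6) = 0.1534

0.1534


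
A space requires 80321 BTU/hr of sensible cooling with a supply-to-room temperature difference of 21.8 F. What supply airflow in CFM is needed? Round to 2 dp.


CFM = 80321 / (1.08 * 21.8) = 3411.53

3411.53 CFM


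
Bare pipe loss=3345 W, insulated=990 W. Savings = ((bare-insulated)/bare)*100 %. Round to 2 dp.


Savings = ((3345-990)/3345)*100 = 70.40 %

70.40 %


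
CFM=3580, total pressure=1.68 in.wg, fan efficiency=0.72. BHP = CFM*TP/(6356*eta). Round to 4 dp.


BHP = 3580 * 1.68 / (6356 * 0.72) = 1.3142 hp

1.3142 hp


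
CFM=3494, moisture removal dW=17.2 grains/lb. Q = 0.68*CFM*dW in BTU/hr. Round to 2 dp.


Q = 0.68 * 3494 * 17.2 = 40865.82 BTU/hr

40865.82 BTU/hr


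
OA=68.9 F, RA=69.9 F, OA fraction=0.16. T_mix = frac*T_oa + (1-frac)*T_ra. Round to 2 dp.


T_mix = 0.16*68.9 + 0.84*69.9 = 69.74 F

69.74 F


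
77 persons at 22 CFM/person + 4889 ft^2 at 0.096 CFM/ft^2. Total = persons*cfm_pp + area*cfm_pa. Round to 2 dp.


Total = 77*22 + 4889*0.096 = 2163.34 CFM

2163.34 CFM


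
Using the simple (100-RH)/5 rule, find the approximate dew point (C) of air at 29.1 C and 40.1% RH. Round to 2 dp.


Td = 29.1 - (100-40.1)/5 = 17.12 C

17.12 C


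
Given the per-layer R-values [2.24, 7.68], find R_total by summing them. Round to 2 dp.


R_total = 2.24 + 7.68 = 9.92

9.92


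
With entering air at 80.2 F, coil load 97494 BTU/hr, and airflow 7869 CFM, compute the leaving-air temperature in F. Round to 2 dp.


dT = 97494/(1.08*7869) = 11.4719
T_leave = 80.2 - 11.4719 = 68.73 F

68.73 F


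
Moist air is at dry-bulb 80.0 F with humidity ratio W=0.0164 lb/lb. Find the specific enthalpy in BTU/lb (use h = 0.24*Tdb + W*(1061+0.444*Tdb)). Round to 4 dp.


h = 0.24*80.0 + 0.0164*(1061+0.444*80.0) = 37.1829 BTU/lb

37.1829 BTU/lb


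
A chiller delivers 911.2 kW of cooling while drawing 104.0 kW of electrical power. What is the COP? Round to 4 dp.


COP = 911.2 / 104.0 = 8.7615

8.7615


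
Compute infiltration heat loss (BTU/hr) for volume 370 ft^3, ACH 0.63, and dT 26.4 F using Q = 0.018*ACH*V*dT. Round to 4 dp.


Q = 0.018 * 0.63 * 370 * 26.4 = 110.7691 BTU/hr

110.7691 BTU/hr


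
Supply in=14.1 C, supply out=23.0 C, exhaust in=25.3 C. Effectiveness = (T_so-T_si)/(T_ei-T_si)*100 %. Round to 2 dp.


eff = (23.0-14.1)/(25.3-14.1)*100 = 79.46 %

79.46 %


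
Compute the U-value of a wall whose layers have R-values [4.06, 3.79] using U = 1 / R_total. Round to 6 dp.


R_total = 4.06 + 3.79 = 7.85
U = 1/7.85 = 0.127389

0.127389


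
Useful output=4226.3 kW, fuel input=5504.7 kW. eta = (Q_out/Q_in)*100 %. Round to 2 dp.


eta = (4226.3/5504.7)*100 = 76.78 %

76.78 %


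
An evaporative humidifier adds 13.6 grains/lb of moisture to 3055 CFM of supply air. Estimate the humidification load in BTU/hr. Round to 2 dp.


Q = 0.68 * 3055 * 13.6 = 28252.64 BTU/hr

28252.64 BTU/hr


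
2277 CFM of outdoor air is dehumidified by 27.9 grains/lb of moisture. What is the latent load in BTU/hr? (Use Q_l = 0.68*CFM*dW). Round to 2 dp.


Q = 0.68 * 2277 * 27.9 = 43199.24 BTU/hr

43199.24 BTU/hr


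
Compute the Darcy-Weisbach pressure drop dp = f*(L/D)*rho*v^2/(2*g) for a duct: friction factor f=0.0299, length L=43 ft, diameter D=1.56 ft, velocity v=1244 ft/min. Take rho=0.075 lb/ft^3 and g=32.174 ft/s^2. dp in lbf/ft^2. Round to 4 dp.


v_fps = 1244/60 = 20.7333 ft/s
dp = 0.0299*(43/1.56)*0.075*20.7333^2/(2*32.174) = 0.4129 lbf/ft^2

0.4129 lbf/ft^2


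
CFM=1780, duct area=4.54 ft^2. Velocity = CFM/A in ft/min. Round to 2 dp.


V = 1780 / 4.54 = 392.07 ft/min

392.07 ft/min


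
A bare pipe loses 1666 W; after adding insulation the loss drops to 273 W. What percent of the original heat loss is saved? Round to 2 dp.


Savings = ((1666-273)/1666)*100 = 83.61 %

83.61 %


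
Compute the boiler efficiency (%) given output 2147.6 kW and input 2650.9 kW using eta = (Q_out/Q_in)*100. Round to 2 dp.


eta = (2147.6/2650.9)*100 = 81.01 %

81.01 %


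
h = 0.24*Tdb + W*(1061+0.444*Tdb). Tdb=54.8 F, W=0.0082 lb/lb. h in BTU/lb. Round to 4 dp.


h = 0.24*54.8 + 0.0082*(1061+0.444*54.8) = 22.0517 BTU/lb

22.0517 BTU/lb


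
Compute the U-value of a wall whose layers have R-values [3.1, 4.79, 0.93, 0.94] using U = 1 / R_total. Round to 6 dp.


R_total = 3.1 + 4.79 + 0.93 + 0.94 = 9.76
U = 1/9.76 = 0.102459

0.102459


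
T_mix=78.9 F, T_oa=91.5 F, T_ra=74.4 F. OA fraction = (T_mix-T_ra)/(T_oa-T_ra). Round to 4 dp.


frac = (78.9 - 74.4) / (91.5 - 74.4) = 0.2632

0.2632


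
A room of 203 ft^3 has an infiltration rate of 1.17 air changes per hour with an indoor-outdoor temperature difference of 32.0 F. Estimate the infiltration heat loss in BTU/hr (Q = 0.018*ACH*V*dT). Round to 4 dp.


Q = 0.018 * 1.17 * 203 * 32.0 = 136.8058 BTU/hr

136.8058 BTU/hr


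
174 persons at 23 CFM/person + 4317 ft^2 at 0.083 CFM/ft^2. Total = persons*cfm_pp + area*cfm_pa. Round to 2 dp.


Total = 174*23 + 4317*0.083 = 4360.31 CFM

4360.31 CFM


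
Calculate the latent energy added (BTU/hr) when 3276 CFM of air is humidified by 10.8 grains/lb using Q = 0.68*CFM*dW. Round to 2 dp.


Q = 0.68 * 3276 * 10.8 = 24058.94 BTU/hr

24058.94 BTU/hr


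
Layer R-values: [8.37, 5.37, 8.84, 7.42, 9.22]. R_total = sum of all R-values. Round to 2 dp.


R_total = 8.37 + 5.37 + 8.84 + 7.42 + 9.22 = 39.22

39.22


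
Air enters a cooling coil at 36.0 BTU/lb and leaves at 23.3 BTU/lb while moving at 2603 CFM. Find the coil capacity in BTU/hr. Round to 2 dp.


Q = 4.5 * 2603 * (36.0 - 23.3) = 148761.45 BTU/hr

148761.45 BTU/hr


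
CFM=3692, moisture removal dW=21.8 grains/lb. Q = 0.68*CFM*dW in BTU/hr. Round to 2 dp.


Q = 0.68 * 3692 * 21.8 = 54730.21 BTU/hr

54730.21 BTU/hr


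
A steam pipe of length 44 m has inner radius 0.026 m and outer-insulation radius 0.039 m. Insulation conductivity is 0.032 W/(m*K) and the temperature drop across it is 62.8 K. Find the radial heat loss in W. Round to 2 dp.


Q = 2*pi*0.032*44*62.8/ln(0.039/0.026) = 1370.21 W

1370.21 W


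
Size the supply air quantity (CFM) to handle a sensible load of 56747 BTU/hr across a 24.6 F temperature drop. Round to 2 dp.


CFM = 56747 / (1.08 * 24.6) = 2135.92

2135.92 CFM


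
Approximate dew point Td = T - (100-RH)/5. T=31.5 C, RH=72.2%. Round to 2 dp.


Td = 31.5 - (100-72.2)/5 = 25.94 C

25.94 C


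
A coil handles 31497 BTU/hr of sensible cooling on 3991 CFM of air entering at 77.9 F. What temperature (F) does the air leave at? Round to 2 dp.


dT = 31497/(1.08*3991) = 7.3074
T_leave = 77.9 - 7.3074 = 70.59 F

70.59 F


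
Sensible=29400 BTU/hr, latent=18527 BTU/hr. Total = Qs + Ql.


Qt = 29400 + 18527 = 47927 BTU/hr

47927 BTU/hr


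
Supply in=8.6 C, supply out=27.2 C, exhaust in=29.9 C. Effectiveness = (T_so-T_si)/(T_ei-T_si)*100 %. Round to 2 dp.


eff = (27.2-8.6)/(29.9-8.6)*100 = 87.32 %

87.32 %


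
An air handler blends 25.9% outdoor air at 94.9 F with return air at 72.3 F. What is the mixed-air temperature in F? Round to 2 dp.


T_mix = 72.3 + (25.9/100)*(94.9-72.3) = 78.15 F

78.15 F


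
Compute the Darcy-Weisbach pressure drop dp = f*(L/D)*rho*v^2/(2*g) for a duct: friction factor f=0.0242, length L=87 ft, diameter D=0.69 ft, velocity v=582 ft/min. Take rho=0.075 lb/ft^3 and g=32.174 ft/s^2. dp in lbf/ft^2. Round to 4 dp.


v_fps = 582/60 = 9.7 ft/s
dp = 0.0242*(87/0.69)*0.075*9.7^2/(2*32.174) = 0.3346 lbf/ft^2

0.3346 lbf/ft^2


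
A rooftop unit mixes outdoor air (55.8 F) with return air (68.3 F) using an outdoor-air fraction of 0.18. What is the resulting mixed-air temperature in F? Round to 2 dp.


T_mix = 0.18*55.8 + 0.82*68.3 = 66.05 F

66.05 F


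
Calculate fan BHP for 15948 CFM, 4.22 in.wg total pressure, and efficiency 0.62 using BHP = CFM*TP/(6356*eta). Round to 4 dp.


BHP = 15948 * 4.22 / (6356 * 0.62) = 17.0782 hp

17.0782 hp


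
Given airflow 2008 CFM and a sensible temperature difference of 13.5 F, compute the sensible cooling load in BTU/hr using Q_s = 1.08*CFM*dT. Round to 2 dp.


Q = 1.08 * 2008 * 13.5 = 29276.64 BTU/hr

29276.64 BTU/hr


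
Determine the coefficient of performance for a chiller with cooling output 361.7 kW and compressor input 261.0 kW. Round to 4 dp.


COP = 361.7 / 261.0 = 1.3858

1.3858


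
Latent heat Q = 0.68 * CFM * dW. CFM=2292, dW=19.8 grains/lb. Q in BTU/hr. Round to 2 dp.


Q = 0.68 * 2292 * 19.8 = 30859.49 BTU/hr

30859.49 BTU/hr


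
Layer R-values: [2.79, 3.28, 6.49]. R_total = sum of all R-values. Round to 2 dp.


R_total = 2.79 + 3.28 + 6.49 = 12.56

12.56


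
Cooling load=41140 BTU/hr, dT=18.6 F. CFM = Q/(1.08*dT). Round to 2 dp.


CFM = 41140 / (1.08 * 18.6) = 2047.99

2047.99 CFM


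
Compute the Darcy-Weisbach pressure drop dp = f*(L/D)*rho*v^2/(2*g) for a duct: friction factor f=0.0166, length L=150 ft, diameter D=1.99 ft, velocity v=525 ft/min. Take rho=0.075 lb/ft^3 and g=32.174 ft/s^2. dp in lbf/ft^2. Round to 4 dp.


v_fps = 525/60 = 8.75 ft/s
dp = 0.0166*(150/1.99)*0.075*8.75^2/(2*32.174) = 0.1117 lbf/ft^2

0.1117 lbf/ft^2


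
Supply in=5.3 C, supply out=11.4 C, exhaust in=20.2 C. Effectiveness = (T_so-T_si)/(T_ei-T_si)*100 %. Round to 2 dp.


eff = (11.4-5.3)/(20.2-5.3)*100 = 40.94 %

40.94 %


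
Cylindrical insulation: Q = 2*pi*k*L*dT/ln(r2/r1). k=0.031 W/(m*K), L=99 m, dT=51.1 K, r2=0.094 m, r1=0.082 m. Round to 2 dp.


Q = 2*pi*0.031*99*51.1/ln(0.094/0.082) = 7214.81 W

7214.81 W


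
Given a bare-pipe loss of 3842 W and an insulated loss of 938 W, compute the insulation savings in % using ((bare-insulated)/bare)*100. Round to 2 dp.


Savings = ((3842-938)/3842)*100 = 75.59 %

75.59 %


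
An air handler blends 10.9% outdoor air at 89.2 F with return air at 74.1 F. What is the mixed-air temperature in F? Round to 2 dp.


T_mix = 74.1 + (10.9/100)*(89.2-74.1) = 75.75 F

75.75 F


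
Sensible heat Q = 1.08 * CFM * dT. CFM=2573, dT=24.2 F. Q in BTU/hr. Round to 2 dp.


Q = 1.08 * 2573 * 24.2 = 67247.93 BTU/hr

67247.93 BTU/hr


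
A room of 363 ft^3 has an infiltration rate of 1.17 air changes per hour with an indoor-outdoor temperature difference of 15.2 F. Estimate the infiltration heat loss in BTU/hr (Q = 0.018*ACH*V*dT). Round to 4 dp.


Q = 0.018 * 1.17 * 363 * 15.2 = 116.2007 BTU/hr

116.2007 BTU/hr


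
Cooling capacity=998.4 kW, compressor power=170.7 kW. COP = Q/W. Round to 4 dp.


COP = 998.4 / 170.7 = 5.8489

5.8489


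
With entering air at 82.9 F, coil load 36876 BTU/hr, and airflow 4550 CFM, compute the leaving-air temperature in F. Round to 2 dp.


dT = 36876/(1.08*4550) = 7.5043
T_leave = 82.9 - 7.5043 = 75.40 F

75.40 F


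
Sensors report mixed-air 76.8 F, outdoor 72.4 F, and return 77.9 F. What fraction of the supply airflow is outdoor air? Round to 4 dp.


frac = (76.8 - 77.9) / (72.4 - 77.9) = 0.2000

0.2000


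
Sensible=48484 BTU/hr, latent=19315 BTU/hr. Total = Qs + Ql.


Qt = 48484 + 19315 = 67799 BTU/hr

67799 BTU/hr


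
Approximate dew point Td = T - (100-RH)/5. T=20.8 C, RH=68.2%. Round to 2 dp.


Td = 20.8 - (100-68.2)/5 = 14.44 C

14.44 C


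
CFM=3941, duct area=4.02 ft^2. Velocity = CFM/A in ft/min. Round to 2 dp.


V = 3941 / 4.02 = 980.35 ft/min

980.35 ft/min


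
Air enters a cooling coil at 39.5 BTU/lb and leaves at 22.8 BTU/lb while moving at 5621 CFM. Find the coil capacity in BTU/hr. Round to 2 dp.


Q = 4.5 * 5621 * (39.5 - 22.8) = 422418.15 BTU/hr

422418.15 BTU/hr


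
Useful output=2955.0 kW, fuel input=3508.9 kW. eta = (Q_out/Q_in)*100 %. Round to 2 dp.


eta = (2955.0/3508.9)*100 = 84.21 %

84.21 %


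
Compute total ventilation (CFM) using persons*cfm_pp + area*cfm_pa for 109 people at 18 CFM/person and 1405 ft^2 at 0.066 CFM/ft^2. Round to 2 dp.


Total = 109*18 + 1405*0.066 = 2054.73 CFM

2054.73 CFM


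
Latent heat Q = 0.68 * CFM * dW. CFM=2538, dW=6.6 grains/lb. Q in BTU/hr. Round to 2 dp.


Q = 0.68 * 2538 * 6.6 = 11390.54 BTU/hr

11390.54 BTU/hr


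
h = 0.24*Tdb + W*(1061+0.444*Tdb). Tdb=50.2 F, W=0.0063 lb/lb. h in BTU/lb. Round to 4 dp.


h = 0.24*50.2 + 0.0063*(1061+0.444*50.2) = 18.8727 BTU/lb

18.8727 BTU/lb


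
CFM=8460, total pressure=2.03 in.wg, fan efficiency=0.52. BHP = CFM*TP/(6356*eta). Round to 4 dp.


BHP = 8460 * 2.03 / (6356 * 0.52) = 5.1961 hp

5.1961 hp


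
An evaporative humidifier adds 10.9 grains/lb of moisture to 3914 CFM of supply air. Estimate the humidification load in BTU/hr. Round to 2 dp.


Q = 0.68 * 3914 * 10.9 = 29010.57 BTU/hr

29010.57 BTU/hr


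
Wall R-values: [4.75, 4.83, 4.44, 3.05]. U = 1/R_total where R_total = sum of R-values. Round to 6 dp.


R_total = 4.75 + 4.83 + 4.44 + 3.05 = 17.07
U = 1/17.07 = 0.058582

0.058582


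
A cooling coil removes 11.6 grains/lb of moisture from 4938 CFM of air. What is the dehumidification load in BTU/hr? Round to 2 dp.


Q = 0.68 * 4938 * 11.6 = 38950.94 BTU/hr

38950.94 BTU/hr


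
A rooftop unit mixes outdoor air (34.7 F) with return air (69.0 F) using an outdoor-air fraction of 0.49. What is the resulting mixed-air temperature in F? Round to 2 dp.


T_mix = 0.49*34.7 + 0.51*69.0 = 52.19 F

52.19 F


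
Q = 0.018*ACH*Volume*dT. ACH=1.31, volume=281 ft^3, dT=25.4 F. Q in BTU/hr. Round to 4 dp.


Q = 0.018 * 1.31 * 281 * 25.4 = 168.2999 BTU/hr

168.2999 BTU/hr


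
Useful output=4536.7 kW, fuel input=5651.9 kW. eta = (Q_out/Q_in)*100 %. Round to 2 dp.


eta = (4536.7/5651.9)*100 = 80.27 %

80.27 %


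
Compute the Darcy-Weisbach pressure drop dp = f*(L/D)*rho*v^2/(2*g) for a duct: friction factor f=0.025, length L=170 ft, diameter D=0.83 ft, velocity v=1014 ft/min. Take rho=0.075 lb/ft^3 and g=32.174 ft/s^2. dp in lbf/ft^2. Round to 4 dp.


v_fps = 1014/60 = 16.9 ft/s
dp = 0.025*(170/0.83)*0.075*16.9^2/(2*32.174) = 1.7046 lbf/ft^2

1.7046 lbf/ft^2


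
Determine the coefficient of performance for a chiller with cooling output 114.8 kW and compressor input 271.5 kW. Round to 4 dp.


COP = 114.8 / 271.5 = 0.4228

0.4228


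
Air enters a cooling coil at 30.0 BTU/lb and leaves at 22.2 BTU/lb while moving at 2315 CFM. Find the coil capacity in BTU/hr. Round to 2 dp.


Q = 4.5 * 2315 * (30.0 - 22.2) = 81256.50 BTU/hr

81256.50 BTU/hr


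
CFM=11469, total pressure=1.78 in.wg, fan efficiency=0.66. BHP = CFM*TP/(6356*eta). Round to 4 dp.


BHP = 11469 * 1.78 / (6356 * 0.66) = 4.8665 hp

4.8665 hp


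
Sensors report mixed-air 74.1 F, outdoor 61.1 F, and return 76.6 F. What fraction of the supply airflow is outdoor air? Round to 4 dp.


frac = (74.1 - 76.6) / (61.1 - 76.6) = 0.1613

0.1613


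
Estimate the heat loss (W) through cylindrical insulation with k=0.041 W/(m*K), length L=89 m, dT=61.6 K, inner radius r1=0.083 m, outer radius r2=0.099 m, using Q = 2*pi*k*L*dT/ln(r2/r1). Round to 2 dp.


Q = 2*pi*0.041*89*61.6/ln(0.099/0.083) = 8011.86 W

8011.86 W


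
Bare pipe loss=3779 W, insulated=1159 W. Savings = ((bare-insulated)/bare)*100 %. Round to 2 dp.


Savings = ((3779-1159)/3779)*100 = 69.33 %

69.33 %


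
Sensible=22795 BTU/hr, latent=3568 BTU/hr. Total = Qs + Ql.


Qt = 22795 + 3568 = 26363 BTU/hr

26363 BTU/hr


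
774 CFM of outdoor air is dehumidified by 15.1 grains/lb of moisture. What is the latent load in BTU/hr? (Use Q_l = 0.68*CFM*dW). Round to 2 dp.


Q = 0.68 * 774 * 15.1 = 7947.43 BTU/hr

7947.43 BTU/hr


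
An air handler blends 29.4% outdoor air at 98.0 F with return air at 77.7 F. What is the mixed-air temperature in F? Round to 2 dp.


T_mix = 77.7 + (29.4/100)*(98.0-77.7) = 83.67 F

83.67 F


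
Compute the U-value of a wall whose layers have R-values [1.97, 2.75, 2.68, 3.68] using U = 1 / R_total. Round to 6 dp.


R_total = 1.97 + 2.75 + 2.68 + 3.68 = 11.08
U = 1/11.08 = 0.090253

0.090253


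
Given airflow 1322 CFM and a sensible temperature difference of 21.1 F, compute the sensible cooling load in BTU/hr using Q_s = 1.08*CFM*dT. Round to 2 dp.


Q = 1.08 * 1322 * 21.1 = 30125.74 BTU/hr

30125.74 BTU/hr


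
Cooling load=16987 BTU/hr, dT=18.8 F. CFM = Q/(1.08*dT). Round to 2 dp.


CFM = 16987 / (1.08 * 18.8) = 836.63

836.63 CFM


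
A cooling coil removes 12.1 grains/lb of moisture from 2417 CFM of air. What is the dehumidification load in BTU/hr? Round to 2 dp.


Q = 0.68 * 2417 * 12.1 = 19887.08 BTU/hr

19887.08 BTU/hr


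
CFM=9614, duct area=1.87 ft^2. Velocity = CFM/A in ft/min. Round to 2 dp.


V = 9614 / 1.87 = 5141.18 ft/min

5141.18 ft/min


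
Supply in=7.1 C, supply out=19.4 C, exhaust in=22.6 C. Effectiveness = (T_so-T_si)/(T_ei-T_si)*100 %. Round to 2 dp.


eff = (19.4-7.1)/(22.6-7.1)*100 = 79.35 %

79.35 %


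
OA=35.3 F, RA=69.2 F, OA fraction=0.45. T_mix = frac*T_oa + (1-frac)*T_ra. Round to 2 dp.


T_mix = 0.45*35.3 + 0.55*69.2 = 53.95 F

53.95 F


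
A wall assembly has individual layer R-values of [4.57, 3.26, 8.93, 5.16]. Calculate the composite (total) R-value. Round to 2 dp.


R_total = 4.57 + 3.26 + 8.93 + 5.16 = 21.92

21.92


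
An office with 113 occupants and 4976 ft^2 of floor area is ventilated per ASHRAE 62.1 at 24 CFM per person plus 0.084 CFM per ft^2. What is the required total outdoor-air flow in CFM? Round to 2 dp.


Total = 113*24 + 4976*0.084 = 3129.98 CFM

3129.98 CFM


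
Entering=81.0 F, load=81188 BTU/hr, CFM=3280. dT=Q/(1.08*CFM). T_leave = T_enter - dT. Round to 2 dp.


dT = 81188/(1.08*3280) = 22.9189
T_leave = 81.0 - 22.9189 = 58.08 F

58.08 F


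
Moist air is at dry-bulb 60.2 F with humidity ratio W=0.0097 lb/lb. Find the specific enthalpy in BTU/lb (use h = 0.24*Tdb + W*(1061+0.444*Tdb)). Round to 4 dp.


h = 0.24*60.2 + 0.0097*(1061+0.444*60.2) = 24.9990 BTU/lb

24.9990 BTU/lb


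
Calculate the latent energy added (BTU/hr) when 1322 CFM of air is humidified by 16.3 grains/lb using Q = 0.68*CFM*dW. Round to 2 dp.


Q = 0.68 * 1322 * 16.3 = 14653.05 BTU/hr

14653.05 BTU/hr


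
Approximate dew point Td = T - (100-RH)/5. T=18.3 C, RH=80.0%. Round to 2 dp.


Td = 18.3 - (100-80.0)/5 = 14.30 C

14.30 C


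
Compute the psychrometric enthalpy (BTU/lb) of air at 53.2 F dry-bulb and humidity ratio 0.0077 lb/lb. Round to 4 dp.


h = 0.24*53.2 + 0.0077*(1061+0.444*53.2) = 21.1196 BTU/lb

21.1196 BTU/lb


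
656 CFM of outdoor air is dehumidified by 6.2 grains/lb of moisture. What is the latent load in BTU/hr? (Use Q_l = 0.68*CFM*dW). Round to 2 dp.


Q = 0.68 * 656 * 6.2 = 2765.70 BTU/hr

2765.70 BTU/hr


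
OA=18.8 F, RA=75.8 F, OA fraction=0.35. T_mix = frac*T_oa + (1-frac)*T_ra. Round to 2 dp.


T_mix = 0.35*18.8 + 0.65*75.8 = 55.85 F

55.85 F


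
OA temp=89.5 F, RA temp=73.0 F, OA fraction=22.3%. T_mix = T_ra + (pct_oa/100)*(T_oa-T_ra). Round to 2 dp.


T_mix = 73.0 + (22.3/100)*(89.5-73.0) = 76.68 F

76.68 F


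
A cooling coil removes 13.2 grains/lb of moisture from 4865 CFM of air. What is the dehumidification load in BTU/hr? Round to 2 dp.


Q = 0.68 * 4865 * 13.2 = 43668.24 BTU/hr

43668.24 BTU/hr


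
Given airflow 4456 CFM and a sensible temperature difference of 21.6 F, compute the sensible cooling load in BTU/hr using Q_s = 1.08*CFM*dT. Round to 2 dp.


Q = 1.08 * 4456 * 21.6 = 103949.57 BTU/hr

103949.57 BTU/hr


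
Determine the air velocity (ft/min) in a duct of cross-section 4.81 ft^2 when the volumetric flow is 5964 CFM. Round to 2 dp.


V = 5964 / 4.81 = 1239.92 ft/min

1239.92 ft/min


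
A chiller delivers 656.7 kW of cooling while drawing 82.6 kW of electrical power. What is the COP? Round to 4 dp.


COP = 656.7 / 82.6 = 7.9504

7.9504


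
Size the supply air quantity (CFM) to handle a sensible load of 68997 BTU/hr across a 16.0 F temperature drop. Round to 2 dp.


CFM = 68997 / (1.08 * 16.0) = 3992.88

3992.88 CFM


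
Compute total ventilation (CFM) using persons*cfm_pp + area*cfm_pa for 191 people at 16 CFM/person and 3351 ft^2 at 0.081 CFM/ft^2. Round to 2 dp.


Total = 191*16 + 3351*0.081 = 3327.43 CFM

3327.43 CFM


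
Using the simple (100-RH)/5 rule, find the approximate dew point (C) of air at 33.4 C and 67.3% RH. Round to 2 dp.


Td = 33.4 - (100-67.3)/5 = 26.86 C

26.86 C


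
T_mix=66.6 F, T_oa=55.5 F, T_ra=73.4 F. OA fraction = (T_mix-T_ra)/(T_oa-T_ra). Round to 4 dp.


frac = (66.6 - 73.4) / (55.5 - 73.4) = 0.3799

0.3799


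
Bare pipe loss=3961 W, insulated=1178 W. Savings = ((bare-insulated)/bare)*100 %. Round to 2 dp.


Savings = ((3961-1178)/3961)*100 = 70.26 %

70.26 %


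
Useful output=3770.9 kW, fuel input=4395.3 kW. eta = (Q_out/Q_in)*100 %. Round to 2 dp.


eta = (3770.9/4395.3)*100 = 85.79 %

85.79 %


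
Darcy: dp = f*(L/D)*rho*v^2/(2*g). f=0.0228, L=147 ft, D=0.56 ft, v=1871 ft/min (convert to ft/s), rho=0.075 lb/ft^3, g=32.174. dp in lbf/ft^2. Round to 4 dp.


v_fps = 1871/60 = 31.1833 ft/s
dp = 0.0228*(147/0.56)*0.075*31.1833^2/(2*32.174) = 6.7832 lbf/ft^2

6.7832 lbf/ft^2


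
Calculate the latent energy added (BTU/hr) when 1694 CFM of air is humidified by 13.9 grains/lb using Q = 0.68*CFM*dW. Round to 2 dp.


Q = 0.68 * 1694 * 13.9 = 16011.69 BTU/hr

16011.69 BTU/hr


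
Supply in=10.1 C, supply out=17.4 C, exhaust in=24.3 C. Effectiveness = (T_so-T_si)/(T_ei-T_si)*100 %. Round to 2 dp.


eff = (17.4-10.1)/(24.3-10.1)*100 = 51.41 %

51.41 %


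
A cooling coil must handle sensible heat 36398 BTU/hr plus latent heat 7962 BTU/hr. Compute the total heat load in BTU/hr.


Qt = 36398 + 7962 = 44360 BTU/hr

44360 BTU/hr


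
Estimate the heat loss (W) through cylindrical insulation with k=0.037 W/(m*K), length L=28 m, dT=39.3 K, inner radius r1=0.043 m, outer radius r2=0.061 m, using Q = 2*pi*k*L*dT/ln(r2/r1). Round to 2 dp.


Q = 2*pi*0.037*28*39.3/ln(0.061/0.043) = 731.59 W

731.59 W


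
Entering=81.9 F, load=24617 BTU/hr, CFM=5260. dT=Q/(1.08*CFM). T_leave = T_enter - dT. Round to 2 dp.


dT = 24617/(1.08*5260) = 4.3334
T_leave = 81.9 - 4.3334 = 77.57 F

77.57 F


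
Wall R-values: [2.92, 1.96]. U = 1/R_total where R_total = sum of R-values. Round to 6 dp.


R_total = 2.92 + 1.96 = 4.88
U = 1/4.88 = 0.204918

0.204918


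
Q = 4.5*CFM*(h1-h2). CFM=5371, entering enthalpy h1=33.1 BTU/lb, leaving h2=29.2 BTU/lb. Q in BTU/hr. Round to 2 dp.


Q = 4.5 * 5371 * (33.1 - 29.2) = 94261.05 BTU/hr

94261.05 BTU/hr


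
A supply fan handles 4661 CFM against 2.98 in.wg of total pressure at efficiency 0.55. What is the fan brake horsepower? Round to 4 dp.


BHP = 4661 * 2.98 / (6356 * 0.55) = 3.9733 hp

3.9733 hp


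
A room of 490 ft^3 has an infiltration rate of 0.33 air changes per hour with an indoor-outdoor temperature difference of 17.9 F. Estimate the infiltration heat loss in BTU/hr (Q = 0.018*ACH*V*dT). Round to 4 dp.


Q = 0.018 * 0.33 * 490 * 17.9 = 52.0997 BTU/hr

52.0997 BTU/hr


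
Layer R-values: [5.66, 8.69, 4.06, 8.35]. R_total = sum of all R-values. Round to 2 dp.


R_total = 5.66 + 8.69 + 4.06 + 8.35 = 26.76

26.76


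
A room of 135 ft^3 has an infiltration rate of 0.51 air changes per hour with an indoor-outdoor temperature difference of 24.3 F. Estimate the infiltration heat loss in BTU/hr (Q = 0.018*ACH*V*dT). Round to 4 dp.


Q = 0.018 * 0.51 * 135 * 24.3 = 30.1150 BTU/hr

30.1150 BTU/hr


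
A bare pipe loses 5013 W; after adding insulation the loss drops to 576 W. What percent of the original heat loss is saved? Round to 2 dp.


Savings = ((5013-576)/5013)*100 = 88.51 %

88.51 %


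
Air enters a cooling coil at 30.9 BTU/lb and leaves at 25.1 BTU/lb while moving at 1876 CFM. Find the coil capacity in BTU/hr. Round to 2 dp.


Q = 4.5 * 1876 * (30.9 - 25.1) = 48963.60 BTU/hr

48963.60 BTU/hr


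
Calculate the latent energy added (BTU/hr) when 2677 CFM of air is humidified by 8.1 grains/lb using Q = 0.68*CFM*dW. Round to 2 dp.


Q = 0.68 * 2677 * 8.1 = 14744.92 BTU/hr

14744.92 BTU/hr


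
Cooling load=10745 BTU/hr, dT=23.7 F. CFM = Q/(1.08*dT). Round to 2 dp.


CFM = 10745 / (1.08 * 23.7) = 419.79

419.79 CFM


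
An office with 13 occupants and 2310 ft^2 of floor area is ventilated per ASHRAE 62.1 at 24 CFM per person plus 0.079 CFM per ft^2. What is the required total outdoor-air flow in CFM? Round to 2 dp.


Total = 13*24 + 2310*0.079 = 494.49 CFM

494.49 CFM


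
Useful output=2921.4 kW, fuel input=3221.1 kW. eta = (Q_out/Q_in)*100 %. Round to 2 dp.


eta = (2921.4/3221.1)*100 = 90.70 %

90.70 %


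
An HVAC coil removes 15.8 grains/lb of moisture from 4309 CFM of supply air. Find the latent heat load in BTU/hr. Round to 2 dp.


Q = 0.68 * 4309 * 15.8 = 46295.90 BTU/hr

46295.90 BTU/hr


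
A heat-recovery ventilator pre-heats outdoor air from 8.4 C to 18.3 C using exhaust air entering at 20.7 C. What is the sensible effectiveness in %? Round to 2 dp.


eff = (18.3-8.4)/(20.7-8.4)*100 = 80.49 %

80.49 %


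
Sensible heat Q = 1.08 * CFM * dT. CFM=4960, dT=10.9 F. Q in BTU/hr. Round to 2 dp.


Q = 1.08 * 4960 * 10.9 = 58389.12 BTU/hr

58389.12 BTU/hr


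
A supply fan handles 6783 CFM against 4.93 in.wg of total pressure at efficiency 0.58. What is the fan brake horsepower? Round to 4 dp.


BHP = 6783 * 4.93 / (6356 * 0.58) = 9.0710 hp

9.0710 hp


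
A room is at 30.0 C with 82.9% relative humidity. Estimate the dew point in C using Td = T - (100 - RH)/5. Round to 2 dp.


Td = 30.0 - (100-82.9)/5 = 26.58 C

26.58 C


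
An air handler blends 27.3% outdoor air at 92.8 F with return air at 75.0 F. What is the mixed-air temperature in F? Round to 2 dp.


T_mix = 75.0 + (27.3/100)*(92.8-75.0) = 79.86 F

79.86 F


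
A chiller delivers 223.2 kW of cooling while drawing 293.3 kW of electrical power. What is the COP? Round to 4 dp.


COP = 223.2 / 293.3 = 0.7610

0.7610


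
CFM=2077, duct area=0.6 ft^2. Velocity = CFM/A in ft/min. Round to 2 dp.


V = 2077 / 0.6 = 3461.67 ft/min

3461.67 ft/min


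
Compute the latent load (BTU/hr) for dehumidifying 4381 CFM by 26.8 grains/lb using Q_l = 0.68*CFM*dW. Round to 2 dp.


Q = 0.68 * 4381 * 26.8 = 79839.34 BTU/hr

79839.34 BTU/hr


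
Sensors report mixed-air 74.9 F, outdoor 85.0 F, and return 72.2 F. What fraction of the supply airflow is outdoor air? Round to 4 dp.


frac = (74.9 - 72.2) / (85.0 - 72.2) = 0.2109

0.2109


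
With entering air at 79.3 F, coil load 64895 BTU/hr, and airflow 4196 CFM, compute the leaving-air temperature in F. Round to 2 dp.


dT = 64895/(1.08*4196) = 14.3203
T_leave = 79.3 - 14.3203 = 64.98 F

64.98 F


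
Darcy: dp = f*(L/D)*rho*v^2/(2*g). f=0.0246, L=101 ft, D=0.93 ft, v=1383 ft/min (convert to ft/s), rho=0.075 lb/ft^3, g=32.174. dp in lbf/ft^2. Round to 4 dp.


v_fps = 1383/60 = 23.05 ft/s
dp = 0.0246*(101/0.93)*0.075*23.05^2/(2*32.174) = 1.6544 lbf/ft^2

1.6544 lbf/ft^2


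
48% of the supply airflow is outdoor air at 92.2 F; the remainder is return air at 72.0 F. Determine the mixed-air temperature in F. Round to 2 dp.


T_mix = 0.48*92.2 + 0.52*72.0 = 81.70 F

81.70 F


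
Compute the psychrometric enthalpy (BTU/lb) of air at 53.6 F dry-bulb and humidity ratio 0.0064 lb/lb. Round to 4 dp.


h = 0.24*53.6 + 0.0064*(1061+0.444*53.6) = 19.8067 BTU/lb

19.8067 BTU/lb


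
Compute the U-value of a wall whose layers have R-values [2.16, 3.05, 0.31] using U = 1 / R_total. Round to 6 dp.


R_total = 2.16 + 3.05 + 0.31 = 5.52
U = 1/5.52 = 0.181159

0.181159


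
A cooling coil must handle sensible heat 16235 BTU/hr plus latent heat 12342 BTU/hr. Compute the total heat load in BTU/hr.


Qt = 16235 + 12342 = 28577 BTU/hr

28577 BTU/hr


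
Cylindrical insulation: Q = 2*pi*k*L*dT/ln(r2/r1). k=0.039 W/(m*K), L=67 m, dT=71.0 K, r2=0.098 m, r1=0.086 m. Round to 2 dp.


Q = 2*pi*0.039*67*71.0/ln(0.098/0.086) = 8924.16 W

8924.16 W


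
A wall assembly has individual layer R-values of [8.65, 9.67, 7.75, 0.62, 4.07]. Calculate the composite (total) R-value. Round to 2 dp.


R_total = 8.65 + 9.67 + 7.75 + 0.62 + 4.07 = 30.76

30.76


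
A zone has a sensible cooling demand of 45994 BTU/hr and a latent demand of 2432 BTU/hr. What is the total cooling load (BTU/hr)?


Qt = 45994 + 2432 = 48426 BTU/hr

48426 BTU/hr


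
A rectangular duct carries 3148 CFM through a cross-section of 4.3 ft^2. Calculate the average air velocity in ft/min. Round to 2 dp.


V = 3148 / 4.3 = 732.09 ft/min

732.09 ft/min


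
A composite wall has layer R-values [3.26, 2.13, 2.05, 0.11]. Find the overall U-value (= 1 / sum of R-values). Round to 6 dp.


R_total = 3.26 + 2.13 + 2.05 + 0.11 = 7.55
U = 1/7.55 = 0.132450

0.132450


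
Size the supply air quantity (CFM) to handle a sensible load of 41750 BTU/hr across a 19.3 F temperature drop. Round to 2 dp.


CFM = 41750 / (1.08 * 19.3) = 2002.97

2002.97 CFM


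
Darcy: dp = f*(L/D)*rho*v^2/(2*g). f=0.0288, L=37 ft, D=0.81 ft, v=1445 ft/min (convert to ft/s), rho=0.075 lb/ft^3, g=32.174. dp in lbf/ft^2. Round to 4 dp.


v_fps = 1445/60 = 24.0833 ft/s
dp = 0.0288*(37/0.81)*0.075*24.0833^2/(2*32.174) = 0.8893 lbf/ft^2

0.8893 lbf/ft^2


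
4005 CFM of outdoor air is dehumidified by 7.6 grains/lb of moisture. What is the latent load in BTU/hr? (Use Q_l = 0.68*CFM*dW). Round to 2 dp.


Q = 0.68 * 4005 * 7.6 = 20697.84 BTU/hr

20697.84 BTU/hr


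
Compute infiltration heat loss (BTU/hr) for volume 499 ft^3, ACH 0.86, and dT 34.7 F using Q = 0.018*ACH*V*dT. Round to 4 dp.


Q = 0.018 * 0.86 * 499 * 34.7 = 268.0408 BTU/hr

268.0408 BTU/hr


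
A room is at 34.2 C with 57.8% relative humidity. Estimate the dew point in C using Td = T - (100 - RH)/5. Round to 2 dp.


Td = 34.2 - (100-57.8)/5 = 25.76 C

25.76 C


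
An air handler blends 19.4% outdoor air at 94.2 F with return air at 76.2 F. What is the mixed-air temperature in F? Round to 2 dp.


T_mix = 76.2 + (19.4/100)*(94.2-76.2) = 79.69 F

79.69 F


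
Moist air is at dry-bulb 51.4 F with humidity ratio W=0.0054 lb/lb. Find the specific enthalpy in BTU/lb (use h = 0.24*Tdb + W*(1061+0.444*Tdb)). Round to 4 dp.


h = 0.24*51.4 + 0.0054*(1061+0.444*51.4) = 18.1886 BTU/lb

18.1886 BTU/lb


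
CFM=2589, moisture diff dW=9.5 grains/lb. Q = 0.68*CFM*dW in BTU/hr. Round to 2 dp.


Q = 0.68 * 2589 * 9.5 = 16724.94 BTU/hr

16724.94 BTU/hr


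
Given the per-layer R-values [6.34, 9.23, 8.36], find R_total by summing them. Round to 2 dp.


R_total = 6.34 + 9.23 + 8.36 = 23.93

23.93


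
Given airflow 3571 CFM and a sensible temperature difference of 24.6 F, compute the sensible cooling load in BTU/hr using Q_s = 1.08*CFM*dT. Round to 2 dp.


Q = 1.08 * 3571 * 24.6 = 94874.33 BTU/hr

94874.33 BTU/hr


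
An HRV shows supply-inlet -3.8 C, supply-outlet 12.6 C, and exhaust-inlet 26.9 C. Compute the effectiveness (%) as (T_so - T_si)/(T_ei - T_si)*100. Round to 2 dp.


eff = (12.6-(-3.8))/(26.9-(-3.8))*100 = 53.42 %

53.42 %


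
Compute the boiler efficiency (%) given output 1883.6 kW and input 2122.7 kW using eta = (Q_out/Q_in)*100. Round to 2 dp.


eta = (1883.6/2122.7)*100 = 88.74 %

88.74 %


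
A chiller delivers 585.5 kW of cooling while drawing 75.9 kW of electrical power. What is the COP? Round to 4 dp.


COP = 585.5 / 75.9 = 7.7141

7.7141


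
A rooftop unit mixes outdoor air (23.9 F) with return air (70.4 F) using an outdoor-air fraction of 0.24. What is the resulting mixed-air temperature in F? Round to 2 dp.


T_mix = 0.24*23.9 + 0.76*70.4 = 59.24 F

59.24 F


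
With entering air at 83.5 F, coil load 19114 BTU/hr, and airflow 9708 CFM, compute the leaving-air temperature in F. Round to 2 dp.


dT = 19114/(1.08*9708) = 1.8230
T_leave = 83.5 - 1.8230 = 81.68 F

81.68 F


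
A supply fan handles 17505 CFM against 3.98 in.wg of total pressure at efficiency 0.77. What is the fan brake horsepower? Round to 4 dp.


BHP = 17505 * 3.98 / (6356 * 0.77) = 14.2354 hp

14.2354 hp


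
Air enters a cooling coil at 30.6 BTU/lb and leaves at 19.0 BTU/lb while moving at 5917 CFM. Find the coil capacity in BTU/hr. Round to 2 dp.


Q = 4.5 * 5917 * (30.6 - 19.0) = 308867.40 BTU/hr

308867.40 BTU/hr


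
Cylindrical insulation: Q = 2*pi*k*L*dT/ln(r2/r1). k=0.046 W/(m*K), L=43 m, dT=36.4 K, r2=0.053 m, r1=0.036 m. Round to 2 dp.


Q = 2*pi*0.046*43*36.4/ln(0.053/0.036) = 1169.64 W

1169.64 W


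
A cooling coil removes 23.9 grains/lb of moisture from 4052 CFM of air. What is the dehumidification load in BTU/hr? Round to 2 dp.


Q = 0.68 * 4052 * 23.9 = 65853.10 BTU/hr

65853.10 BTU/hr


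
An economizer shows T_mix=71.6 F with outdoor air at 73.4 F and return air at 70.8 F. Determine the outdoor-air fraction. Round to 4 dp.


frac = (71.6 - 70.8) / (73.4 - 70.8) = 0.3077

0.3077


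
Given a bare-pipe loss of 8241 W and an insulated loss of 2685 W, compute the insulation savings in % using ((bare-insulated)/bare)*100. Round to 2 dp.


Savings = ((8241-2685)/8241)*100 = 67.42 %

67.42 %


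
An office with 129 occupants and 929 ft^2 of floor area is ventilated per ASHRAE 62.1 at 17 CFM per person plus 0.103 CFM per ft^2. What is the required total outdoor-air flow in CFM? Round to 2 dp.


Total = 129*17 + 929*0.103 = 2288.69 CFM

2288.69 CFM


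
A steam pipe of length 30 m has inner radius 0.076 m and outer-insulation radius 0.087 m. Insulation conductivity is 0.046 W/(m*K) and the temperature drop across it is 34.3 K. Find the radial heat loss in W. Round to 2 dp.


Q = 2*pi*0.046*30*34.3/ln(0.087/0.076) = 2200.18 W

2200.18 W


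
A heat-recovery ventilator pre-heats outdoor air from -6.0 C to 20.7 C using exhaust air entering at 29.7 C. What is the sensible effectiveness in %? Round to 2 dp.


eff = (20.7-(-6.0))/(29.7-(-6.0))*100 = 74.79 %

74.79 %


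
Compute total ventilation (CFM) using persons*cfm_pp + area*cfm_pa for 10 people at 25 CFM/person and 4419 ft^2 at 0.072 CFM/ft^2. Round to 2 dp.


Total = 10*25 + 4419*0.072 = 568.17 CFM

568.17 CFM


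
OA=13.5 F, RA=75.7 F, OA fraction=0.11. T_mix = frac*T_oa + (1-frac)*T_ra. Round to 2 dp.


T_mix = 0.11*13.5 + 0.89*75.7 = 68.86 F

68.86 F


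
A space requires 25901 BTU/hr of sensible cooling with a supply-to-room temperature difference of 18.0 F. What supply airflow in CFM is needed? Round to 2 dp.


CFM = 25901 / (1.08 * 18.0) = 1332.36

1332.36 CFM


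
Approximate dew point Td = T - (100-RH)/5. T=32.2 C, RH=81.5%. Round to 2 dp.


Td = 32.2 - (100-81.5)/5 = 28.50 C

28.50 C


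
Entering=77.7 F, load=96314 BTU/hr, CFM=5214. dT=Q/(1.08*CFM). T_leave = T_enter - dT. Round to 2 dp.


dT = 96314/(1.08*5214) = 17.1039
T_leave = 77.7 - 17.1039 = 60.60 F

60.60 F


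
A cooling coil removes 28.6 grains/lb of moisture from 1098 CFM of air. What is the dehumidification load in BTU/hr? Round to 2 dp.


Q = 0.68 * 1098 * 28.6 = 21353.90 BTU/hr

21353.90 BTU/hr


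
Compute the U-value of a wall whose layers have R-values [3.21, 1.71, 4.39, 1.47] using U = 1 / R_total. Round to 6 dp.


R_total = 3.21 + 1.71 + 4.39 + 1.47 = 10.78
U = 1/10.78 = 0.092764

0.092764


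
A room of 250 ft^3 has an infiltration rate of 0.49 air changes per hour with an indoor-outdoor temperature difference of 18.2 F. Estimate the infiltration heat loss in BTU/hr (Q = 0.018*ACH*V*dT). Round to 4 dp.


Q = 0.018 * 0.49 * 250 * 18.2 = 40.1310 BTU/hr

40.1310 BTU/hr


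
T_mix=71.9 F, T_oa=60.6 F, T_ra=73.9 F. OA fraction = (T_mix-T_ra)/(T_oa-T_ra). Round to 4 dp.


frac = (71.9 - 73.9) / (60.6 - 73.9) = 0.1504

0.1504


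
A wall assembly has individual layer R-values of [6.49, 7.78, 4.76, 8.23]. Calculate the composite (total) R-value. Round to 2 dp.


R_total = 6.49 + 7.78 + 4.76 + 8.23 = 27.26

27.26


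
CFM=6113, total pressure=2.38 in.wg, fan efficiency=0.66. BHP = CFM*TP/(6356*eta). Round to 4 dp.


BHP = 6113 * 2.38 / (6356 * 0.66) = 3.4682 hp

3.4682 hp


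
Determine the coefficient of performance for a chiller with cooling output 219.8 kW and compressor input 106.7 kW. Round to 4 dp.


COP = 219.8 / 106.7 = 2.0600

2.0600


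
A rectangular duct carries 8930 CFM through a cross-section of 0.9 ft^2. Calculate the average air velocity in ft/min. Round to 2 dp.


V = 8930 / 0.9 = 9922.22 ft/min

9922.22 ft/min


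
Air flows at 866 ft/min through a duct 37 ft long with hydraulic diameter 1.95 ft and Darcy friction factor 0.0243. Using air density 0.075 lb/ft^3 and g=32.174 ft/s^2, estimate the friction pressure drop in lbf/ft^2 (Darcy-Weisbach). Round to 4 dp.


v_fps = 866/60 = 14.4333 ft/s
dp = 0.0243*(37/1.95)*0.075*14.4333^2/(2*32.174) = 0.1120 lbf/ft^2

0.1120 lbf/ft^2


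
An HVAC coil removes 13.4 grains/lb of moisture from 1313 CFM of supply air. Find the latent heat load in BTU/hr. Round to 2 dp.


Q = 0.68 * 1313 * 13.4 = 11964.06 BTU/hr

11964.06 BTU/hr


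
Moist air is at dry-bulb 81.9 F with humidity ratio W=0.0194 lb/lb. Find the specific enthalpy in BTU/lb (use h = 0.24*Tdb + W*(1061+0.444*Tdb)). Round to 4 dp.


h = 0.24*81.9 + 0.0194*(1061+0.444*81.9) = 40.9449 BTU/lb

40.9449 BTU/lb


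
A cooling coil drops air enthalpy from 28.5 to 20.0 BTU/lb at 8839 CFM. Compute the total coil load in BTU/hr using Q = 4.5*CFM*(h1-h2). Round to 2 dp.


Q = 4.5 * 8839 * (28.5 - 20.0) = 338091.75 BTU/hr

338091.75 BTU/hr


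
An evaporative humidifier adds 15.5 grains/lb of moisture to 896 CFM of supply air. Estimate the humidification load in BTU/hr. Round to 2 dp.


Q = 0.68 * 896 * 15.5 = 9443.84 BTU/hr

9443.84 BTU/hr


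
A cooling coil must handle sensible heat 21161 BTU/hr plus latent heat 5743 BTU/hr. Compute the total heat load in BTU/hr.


Qt = 21161 + 5743 = 26904 BTU/hr

26904 BTU/hr
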